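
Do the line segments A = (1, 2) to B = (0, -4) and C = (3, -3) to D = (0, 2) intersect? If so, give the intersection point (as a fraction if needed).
Yes; intersection at (18/23, 16/23) (t = 5/23 on AB, s = 17/23 on CD)

Parametrize AB as A + t(B − A) = (1 + -1 t, 2 + -6 t) and CD as C + s(D − C) = (3 + -3 s, -3 + 5 s). Solve the linear system for (t, s). Determinant = 23 ≠ 0, so a unique intersection of the containing lines exists. Solution: t = 5/23, s = 17/23 — both in [0, 1], so the segments cross. Intersection point: (18/23, 16/23).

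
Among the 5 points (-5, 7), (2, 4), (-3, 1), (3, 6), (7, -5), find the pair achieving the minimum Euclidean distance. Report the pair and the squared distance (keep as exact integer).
Pair = ((2, 4), (3, 6)); squared distance = 5

Compute all C(5, 2) = 10 pairwise squared distances (x_i − x_j)² + (y_i − y_j)². The minimum is 5, attained by the pair ((2, 4), (3, 6)).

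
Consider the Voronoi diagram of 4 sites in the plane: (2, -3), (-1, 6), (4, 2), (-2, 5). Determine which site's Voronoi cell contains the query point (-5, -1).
Nearest site = (-2, 5)

The Voronoi cell of site s contains exactly those query points closer to s than to any other site. Compute squared distances from q = (-5, -1) to each site:
  (-2 − -5)² + (5 − -1)² = 45
  (2 − -5)² + (-3 − -1)² = 53
  (-1 − -5)² + (6 − -1)² = 65
  (4 − -5)² + (2 − -1)² = 90
Minimum is attained by (-2, 5), so q lies in its Voronoi cell.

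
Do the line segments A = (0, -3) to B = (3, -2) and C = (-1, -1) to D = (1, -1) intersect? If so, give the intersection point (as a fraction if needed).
No (intersection of containing lines falls outside at least one segment)

Parametrize and solve: t = 2, s = 7/2. At least one of these is outside [0, 1], so the segments do not intersect.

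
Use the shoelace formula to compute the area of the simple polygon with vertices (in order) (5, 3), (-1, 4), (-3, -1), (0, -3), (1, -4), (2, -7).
Area = 45

Shoelace formula: Area = (1/2) |Σ_i (x_i · y_{i+1} − x_{i+1} · y_i)| (indices mod n). Compute each cross term:
  (5)(4) − (-1)(3) = 23
  (-1)(-1) − (-3)(4) = 13
  (-3)(-3) − (0)(-1) = 9
  (0)(-4) − (1)(-3) = 3
  (1)(-7) − (2)(-4) = 1
  (2)(3) − (5)(-7) = 41
Sum = 90, so (signed) Area = 90/2 = 45, |Area| = 45.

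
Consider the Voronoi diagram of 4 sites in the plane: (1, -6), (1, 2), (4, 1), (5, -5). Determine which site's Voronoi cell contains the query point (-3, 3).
Nearest site = (1, 2)

The Voronoi cell of site s contains exactly those query points closer to s than to any other site. Compute squared distances from q = (-3, 3) to each site:
  (1 − -3)² + (2 − 3)² = 17
  (4 − -3)² + (1 − 3)² = 53
  (1 − -3)² + (-6 − 3)² = 97
  (5 − -3)² + (-5 − 3)² = 128
Minimum is attained by (1, 2), so q lies in its Voronoi cell.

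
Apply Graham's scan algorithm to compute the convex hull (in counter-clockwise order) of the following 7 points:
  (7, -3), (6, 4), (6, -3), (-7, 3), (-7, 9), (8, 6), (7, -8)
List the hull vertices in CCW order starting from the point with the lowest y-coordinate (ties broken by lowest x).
Hull (CCW) = [(7, -8), (8, 6), (-7, 9), (-7, 3)]

Graham scan procedure:
  1. Find the pivot p₀ = point with lowest y (tie → lowest x): (7, -8).
  2. Sort the remaining points by polar angle around p₀.
  3. Walk through sorted points, maintaining a stack; pop the top while the last three entries make a non-left turn (cross product ≤ 0).
  4. Final stack is the convex hull in CCW order: (7, -8), (8, 6), (-7, 9), (-7, 3).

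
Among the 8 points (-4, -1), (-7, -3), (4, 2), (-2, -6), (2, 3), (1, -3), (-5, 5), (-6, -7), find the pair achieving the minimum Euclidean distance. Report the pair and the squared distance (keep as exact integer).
Pair = ((4, 2), (2, 3)); squared distance = 5

Compute all C(8, 2) = 28 pairwise squared distances (x_i − x_j)² + (y_i − y_j)². The minimum is 5, attained by the pair ((4, 2), (2, 3)).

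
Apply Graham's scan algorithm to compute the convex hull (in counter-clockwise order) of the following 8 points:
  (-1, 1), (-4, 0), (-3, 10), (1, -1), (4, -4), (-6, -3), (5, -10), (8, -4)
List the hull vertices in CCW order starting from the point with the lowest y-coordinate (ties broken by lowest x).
Hull (CCW) = [(5, -10), (8, -4), (-3, 10), (-6, -3)]

Graham scan procedure:
  1. Find the pivot p₀ = point with lowest y (tie → lowest x): (5, -10).
  2. Sort the remaining points by polar angle around p₀.
  3. Walk through sorted points, maintaining a stack; pop the top while the last three entries make a non-left turn (cross product ≤ 0).
  4. Final stack is the convex hull in CCW order: (5, -10), (8, -4), (-3, 10), (-6, -3).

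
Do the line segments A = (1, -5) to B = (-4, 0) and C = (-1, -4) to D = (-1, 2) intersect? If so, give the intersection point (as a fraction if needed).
Yes; intersection at (-1, -3) (t = 2/5 on AB, s = 1/6 on CD)

Parametrize AB as A + t(B − A) = (1 + -5 t, -5 + 5 t) and CD as C + s(D − C) = (-1 + 0 s, -4 + 6 s). Solve the linear system for (t, s). Determinant = 30 ≠ 0, so a unique intersection of the containing lines exists. Solution: t = 2/5, s = 1/6 — both in [0, 1], so the segments cross. Intersection point: (-1, -3).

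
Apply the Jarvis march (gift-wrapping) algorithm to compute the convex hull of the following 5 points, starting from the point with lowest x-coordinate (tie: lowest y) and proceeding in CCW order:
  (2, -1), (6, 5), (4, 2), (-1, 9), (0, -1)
Hull (CCW) = [(-1, 9), (0, -1), (2, -1), (6, 5)]

Jarvis march: at each step, from the current hull vertex p, select the next vertex q as the point such that every other point lies strictly to the left of (or on) the directed line p → q. (Equivalently: for every other point r, the cross product (q − p) × (r − p) ≥ 0.)
Starting point (lowest x, tie lowest y): (-1, 9). Wrap until returning to start. Resulting hull: (-1, 9), (0, -1), (2, -1), (6, 5).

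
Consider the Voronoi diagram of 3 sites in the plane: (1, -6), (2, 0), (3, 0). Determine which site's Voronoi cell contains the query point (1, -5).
Nearest site = (1, -6)

The Voronoi cell of site s contains exactly those query points closer to s than to any other site. Compute squared distances from q = (1, -5) to each site:
  (1 − 1)² + (-6 − -5)² = 1
  (2 − 1)² + (0 − -5)² = 26
  (3 − 1)² + (0 − -5)² = 29
Minimum is attained by (1, -6), so q lies in its Voronoi cell.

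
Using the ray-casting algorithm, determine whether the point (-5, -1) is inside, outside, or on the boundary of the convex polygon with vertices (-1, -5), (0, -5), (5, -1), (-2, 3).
The point (-5, -1) lies strictly outside the polygon

Cast a horizontal ray to the right from the query point and count how many polygon edges it crosses (each edge strictly once or zero times, handled with the usual half-open convention). 
Parity of crossings → even ⇒ outside.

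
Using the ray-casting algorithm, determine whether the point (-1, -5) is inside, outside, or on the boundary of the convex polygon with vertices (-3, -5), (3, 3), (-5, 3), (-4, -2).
The point (-1, -5) lies strictly outside the polygon

Cast a horizontal ray to the right from the query point and count how many polygon edges it crosses (each edge strictly once or zero times, handled with the usual half-open convention). 
Parity of crossings → even ⇒ outside.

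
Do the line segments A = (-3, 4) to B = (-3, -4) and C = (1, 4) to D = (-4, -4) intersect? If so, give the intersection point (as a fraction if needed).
Yes; intersection at (-3, -12/5) (t = 4/5 on AB, s = 4/5 on CD)

Parametrize AB as A + t(B − A) = (-3 + 0 t, 4 + -8 t) and CD as C + s(D − C) = (1 + -5 s, 4 + -8 s). Solve the linear system for (t, s). Determinant = 40 ≠ 0, so a unique intersection of the containing lines exists. Solution: t = 4/5, s = 4/5 — both in [0, 1], so the segments cross. Intersection point: (-3, -12/5).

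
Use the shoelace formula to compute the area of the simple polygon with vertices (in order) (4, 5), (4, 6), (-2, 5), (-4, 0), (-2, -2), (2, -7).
Area = 60

Shoelace formula: Area = (1/2) |Σ_i (x_i · y_{i+1} − x_{i+1} · y_i)| (indices mod n). Compute each cross term:
  (4)(6) − (4)(5) = 4
  (4)(5) − (-2)(6) = 32
  (-2)(0) − (-4)(5) = 20
  (-4)(-2) − (-2)(0) = 8
  (-2)(-7) − (2)(-2) = 18
  (2)(5) − (4)(-7) = 38
Sum = 120, so (signed) Area = 120/2 = 60, |Area| = 60.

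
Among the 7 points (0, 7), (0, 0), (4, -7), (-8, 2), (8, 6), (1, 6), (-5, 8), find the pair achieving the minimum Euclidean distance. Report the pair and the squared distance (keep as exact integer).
Pair = ((0, 7), (1, 6)); squared distance = 2

Compute all C(7, 2) = 21 pairwise squared distances (x_i − x_j)² + (y_i − y_j)². The minimum is 2, attained by the pair ((0, 7), (1, 6)).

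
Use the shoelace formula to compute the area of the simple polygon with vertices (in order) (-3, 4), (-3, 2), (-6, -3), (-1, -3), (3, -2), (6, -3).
Area = 71/2

Shoelace formula: Area = (1/2) |Σ_i (x_i · y_{i+1} − x_{i+1} · y_i)| (indices mod n). Compute each cross term:
  (-3)(2) − (-3)(4) = 6
  (-3)(-3) − (-6)(2) = 21
  (-6)(-3) − (-1)(-3) = 15
  (-1)(-2) − (3)(-3) = 11
  (3)(-3) − (6)(-2) = 3
  (6)(4) − (-3)(-3) = 15
Sum = 71, so (signed) Area = 71/2 = 71/2, |Area| = 71/2.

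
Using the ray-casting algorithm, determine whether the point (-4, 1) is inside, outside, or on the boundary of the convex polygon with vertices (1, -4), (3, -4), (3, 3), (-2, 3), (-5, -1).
The point (-4, 1) lies strictly outside the polygon

Cast a horizontal ray to the right from the query point and count how many polygon edges it crosses (each edge strictly once or zero times, handled with the usual half-open convention). 
Parity of crossings → even ⇒ outside.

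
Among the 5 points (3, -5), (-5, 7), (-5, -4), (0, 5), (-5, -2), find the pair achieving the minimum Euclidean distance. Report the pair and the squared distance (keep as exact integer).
Pair = ((-5, -4), (-5, -2)); squared distance = 4

Compute all C(5, 2) = 10 pairwise squared distances (x_i − x_j)² + (y_i − y_j)². The minimum is 4, attained by the pair ((-5, -4), (-5, -2)).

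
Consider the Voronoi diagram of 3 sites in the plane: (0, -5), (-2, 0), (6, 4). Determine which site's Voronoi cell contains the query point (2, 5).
Nearest site = (6, 4)

The Voronoi cell of site s contains exactly those query points closer to s than to any other site. Compute squared distances from q = (2, 5) to each site:
  (6 − 2)² + (4 − 5)² = 17
  (-2 − 2)² + (0 − 5)² = 41
  (0 − 2)² + (-5 − 5)² = 104
Minimum is attained by (6, 4), so q lies in its Voronoi cell.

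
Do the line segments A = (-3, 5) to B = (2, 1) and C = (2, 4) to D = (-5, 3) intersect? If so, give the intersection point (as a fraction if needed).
Yes; intersection at (-13/11, 39/11) (t = 4/11 on AB, s = 5/11 on CD)

Parametrize AB as A + t(B − A) = (-3 + 5 t, 5 + -4 t) and CD as C + s(D − C) = (2 + -7 s, 4 + -1 s). Solve the linear system for (t, s). Determinant = 33 ≠ 0, so a unique intersection of the containing lines exists. Solution: t = 4/11, s = 5/11 — both in [0, 1], so the segments cross. Intersection point: (-13/11, 39/11).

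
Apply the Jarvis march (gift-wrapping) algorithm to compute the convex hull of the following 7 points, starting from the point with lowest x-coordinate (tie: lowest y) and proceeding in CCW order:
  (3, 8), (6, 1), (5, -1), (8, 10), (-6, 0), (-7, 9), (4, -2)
Hull (CCW) = [(-7, 9), (-6, 0), (4, -2), (5, -1), (6, 1), (8, 10)]

Jarvis march: at each step, from the current hull vertex p, select the next vertex q as the point such that every other point lies strictly to the left of (or on) the directed line p → q. (Equivalently: for every other point r, the cross product (q − p) × (r − p) ≥ 0.)
Starting point (lowest x, tie lowest y): (-7, 9). Wrap until returning to start. Resulting hull: (-7, 9), (-6, 0), (4, -2), (5, -1), (6, 1), (8, 10).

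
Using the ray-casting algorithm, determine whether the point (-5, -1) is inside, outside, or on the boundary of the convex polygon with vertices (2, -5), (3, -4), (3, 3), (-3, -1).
The point (-5, -1) lies strictly outside the polygon

Cast a horizontal ray to the right from the query point and count how many polygon edges it crosses (each edge strictly once or zero times, handled with the usual half-open convention). 
Parity of crossings → even ⇒ outside.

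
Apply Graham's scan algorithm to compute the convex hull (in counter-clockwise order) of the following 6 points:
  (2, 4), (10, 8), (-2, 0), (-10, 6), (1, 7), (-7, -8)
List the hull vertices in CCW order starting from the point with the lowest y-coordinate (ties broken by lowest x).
Hull (CCW) = [(-7, -8), (10, 8), (-10, 6)]

Graham scan procedure:
  1. Find the pivot p₀ = point with lowest y (tie → lowest x): (-7, -8).
  2. Sort the remaining points by polar angle around p₀.
  3. Walk through sorted points, maintaining a stack; pop the top while the last three entries make a non-left turn (cross product ≤ 0).
  4. Final stack is the convex hull in CCW order: (-7, -8), (10, 8), (-10, 6).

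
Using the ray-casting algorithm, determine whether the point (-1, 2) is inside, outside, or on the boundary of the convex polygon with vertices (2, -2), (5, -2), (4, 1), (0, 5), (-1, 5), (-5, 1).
The point (-1, 2) lies strictly inside the polygon

Cast a horizontal ray to the right from the query point and count how many polygon edges it crosses (each edge strictly once or zero times, handled with the usual half-open convention). 
Parity of crossings → odd ⇒ inside.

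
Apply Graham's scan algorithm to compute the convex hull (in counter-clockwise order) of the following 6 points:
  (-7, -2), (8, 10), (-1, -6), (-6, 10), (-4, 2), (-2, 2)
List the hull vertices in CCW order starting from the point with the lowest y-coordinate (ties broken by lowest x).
Hull (CCW) = [(-1, -6), (8, 10), (-6, 10), (-7, -2)]

Graham scan procedure:
  1. Find the pivot p₀ = point with lowest y (tie → lowest x): (-1, -6).
  2. Sort the remaining points by polar angle around p₀.
  3. Walk through sorted points, maintaining a stack; pop the top while the last three entries make a non-left turn (cross product ≤ 0).
  4. Final stack is the convex hull in CCW order: (-1, -6), (8, 10), (-6, 10), (-7, -2).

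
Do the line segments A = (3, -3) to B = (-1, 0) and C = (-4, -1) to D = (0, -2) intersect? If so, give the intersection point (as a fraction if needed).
No (intersection of containing lines falls outside at least one segment)

Parametrize and solve: t = 1/8, s = 13/8. At least one of these is outside [0, 1], so the segments do not intersect.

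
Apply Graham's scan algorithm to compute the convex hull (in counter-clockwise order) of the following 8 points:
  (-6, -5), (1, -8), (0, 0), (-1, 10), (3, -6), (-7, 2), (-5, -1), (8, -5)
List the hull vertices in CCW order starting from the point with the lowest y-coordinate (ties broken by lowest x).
Hull (CCW) = [(1, -8), (8, -5), (-1, 10), (-7, 2), (-6, -5)]

Graham scan procedure:
  1. Find the pivot p₀ = point with lowest y (tie → lowest x): (1, -8).
  2. Sort the remaining points by polar angle around p₀.
  3. Walk through sorted points, maintaining a stack; pop the top while the last three entries make a non-left turn (cross product ≤ 0).
  4. Final stack is the convex hull in CCW order: (1, -8), (8, -5), (-1, 10), (-7, 2), (-6, -5).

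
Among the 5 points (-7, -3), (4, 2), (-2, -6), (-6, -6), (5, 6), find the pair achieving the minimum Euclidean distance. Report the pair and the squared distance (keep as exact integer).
Pair = ((-7, -3), (-6, -6)); squared distance = 10

Compute all C(5, 2) = 10 pairwise squared distances (x_i − x_j)² + (y_i − y_j)². The minimum is 10, attained by the pair ((-7, -3), (-6, -6)).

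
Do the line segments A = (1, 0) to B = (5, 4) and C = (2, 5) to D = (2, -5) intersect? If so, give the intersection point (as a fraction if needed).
Yes; intersection at (2, 1) (t = 1/4 on AB, s = 2/5 on CD)

Parametrize AB as A + t(B − A) = (1 + 4 t, 0 + 4 t) and CD as C + s(D − C) = (2 + 0 s, 5 + -10 s). Solve the linear system for (t, s). Determinant = 40 ≠ 0, so a unique intersection of the containing lines exists. Solution: t = 1/4, s = 2/5 — both in [0, 1], so the segments cross. Intersection point: (2, 1).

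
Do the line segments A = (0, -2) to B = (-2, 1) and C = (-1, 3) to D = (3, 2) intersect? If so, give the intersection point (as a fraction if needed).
No (intersection of containing lines falls outside at least one segment)

Parametrize and solve: t = 19/10, s = -7/10. At least one of these is outside [0, 1], so the segments do not intersect.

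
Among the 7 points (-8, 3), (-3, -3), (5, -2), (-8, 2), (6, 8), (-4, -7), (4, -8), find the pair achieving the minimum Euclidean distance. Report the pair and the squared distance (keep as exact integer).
Pair = ((-8, 3), (-8, 2)); squared distance = 1

Compute all C(7, 2) = 21 pairwise squared distances (x_i − x_j)² + (y_i − y_j)². The minimum is 1, attained by the pair ((-8, 3), (-8, 2)).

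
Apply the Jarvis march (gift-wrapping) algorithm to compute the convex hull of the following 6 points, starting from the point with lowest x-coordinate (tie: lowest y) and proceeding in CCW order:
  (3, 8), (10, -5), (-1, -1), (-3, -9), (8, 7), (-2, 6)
Hull (CCW) = [(-3, -9), (10, -5), (8, 7), (3, 8), (-2, 6)]

Jarvis march: at each step, from the current hull vertex p, select the next vertex q as the point such that every other point lies strictly to the left of (or on) the directed line p → q. (Equivalently: for every other point r, the cross product (q − p) × (r − p) ≥ 0.)
Starting point (lowest x, tie lowest y): (-3, -9). Wrap until returning to start. Resulting hull: (-3, -9), (10, -5), (8, 7), (3, 8), (-2, 6).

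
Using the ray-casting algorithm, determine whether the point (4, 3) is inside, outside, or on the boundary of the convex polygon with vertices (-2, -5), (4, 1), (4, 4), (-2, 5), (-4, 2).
The point (4, 3) lies on the polygon boundary

Boundary check: the query satisfies the collinearity and bounding-box conditions for some polygon edge, so it lies exactly on the boundary.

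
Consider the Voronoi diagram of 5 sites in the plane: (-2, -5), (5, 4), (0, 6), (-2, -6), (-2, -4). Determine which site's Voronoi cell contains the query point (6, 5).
Nearest site = (5, 4)

The Voronoi cell of site s contains exactly those query points closer to s than to any other site. Compute squared distances from q = (6, 5) to each site:
  (5 − 6)² + (4 − 5)² = 2
  (0 − 6)² + (6 − 5)² = 37
  (-2 − 6)² + (-4 − 5)² = 145
  (-2 − 6)² + (-5 − 5)² = 164
  (-2 − 6)² + (-6 − 5)² = 185
Minimum is attained by (5, 4), so q lies in its Voronoi cell.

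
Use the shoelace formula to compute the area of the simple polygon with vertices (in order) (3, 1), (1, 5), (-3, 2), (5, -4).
Area = 25

Shoelace formula: Area = (1/2) |Σ_i (x_i · y_{i+1} − x_{i+1} · y_i)| (indices mod n). Compute each cross term:
  (3)(5) − (1)(1) = 14
  (1)(2) − (-3)(5) = 17
  (-3)(-4) − (5)(2) = 2
  (5)(1) − (3)(-4) = 17
Sum = 50, so (signed) Area = 50/2 = 25, |Area| = 25.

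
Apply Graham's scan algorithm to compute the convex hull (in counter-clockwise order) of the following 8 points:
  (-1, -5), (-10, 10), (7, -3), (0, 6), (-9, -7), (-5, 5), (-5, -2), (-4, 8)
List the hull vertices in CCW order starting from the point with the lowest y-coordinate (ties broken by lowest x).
Hull (CCW) = [(-9, -7), (7, -3), (0, 6), (-4, 8), (-10, 10)]

Graham scan procedure:
  1. Find the pivot p₀ = point with lowest y (tie → lowest x): (-9, -7).
  2. Sort the remaining points by polar angle around p₀.
  3. Walk through sorted points, maintaining a stack; pop the top while the last three entries make a non-left turn (cross product ≤ 0).
  4. Final stack is the convex hull in CCW order: (-9, -7), (7, -3), (0, 6), (-4, 8), (-10, 10).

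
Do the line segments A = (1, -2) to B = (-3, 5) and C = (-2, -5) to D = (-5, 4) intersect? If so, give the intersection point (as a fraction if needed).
No (intersection of containing lines falls outside at least one segment)

Parametrize and solve: t = 12/5, s = 11/5. At least one of these is outside [0, 1], so the segments do not intersect.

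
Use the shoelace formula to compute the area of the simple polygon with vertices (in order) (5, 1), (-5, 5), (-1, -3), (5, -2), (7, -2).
Area = 44

Shoelace formula: Area = (1/2) |Σ_i (x_i · y_{i+1} − x_{i+1} · y_i)| (indices mod n). Compute each cross term:
  (5)(5) − (-5)(1) = 30
  (-5)(-3) − (-1)(5) = 20
  (-1)(-2) − (5)(-3) = 17
  (5)(-2) − (7)(-2) = 4
  (7)(1) − (5)(-2) = 17
Sum = 88, so (signed) Area = 88/2 = 44, |Area| = 44.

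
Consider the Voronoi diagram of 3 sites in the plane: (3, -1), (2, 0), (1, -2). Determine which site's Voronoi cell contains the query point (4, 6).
Nearest site = (2, 0)

The Voronoi cell of site s contains exactly those query points closer to s than to any other site. Compute squared distances from q = (4, 6) to each site:
  (2 − 4)² + (0 − 6)² = 40
  (3 − 4)² + (-1 − 6)² = 50
  (1 − 4)² + (-2 − 6)² = 73
Minimum is attained by (2, 0), so q lies in its Voronoi cell.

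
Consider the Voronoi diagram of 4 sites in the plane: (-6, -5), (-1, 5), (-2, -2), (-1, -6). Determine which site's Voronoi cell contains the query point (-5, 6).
Nearest site = (-1, 5)

The Voronoi cell of site s contains exactly those query points closer to s than to any other site. Compute squared distances from q = (-5, 6) to each site:
  (-1 − -5)² + (5 − 6)² = 17
  (-2 − -5)² + (-2 − 6)² = 73
  (-6 − -5)² + (-5 − 6)² = 122
  (-1 − -5)² + (-6 − 6)² = 160
Minimum is attained by (-1, 5), so q lies in its Voronoi cell.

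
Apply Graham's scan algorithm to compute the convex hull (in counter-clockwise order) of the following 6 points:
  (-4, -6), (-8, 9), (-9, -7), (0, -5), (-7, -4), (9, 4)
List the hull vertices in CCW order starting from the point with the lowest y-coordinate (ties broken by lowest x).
Hull (CCW) = [(-9, -7), (-4, -6), (0, -5), (9, 4), (-8, 9)]

Graham scan procedure:
  1. Find the pivot p₀ = point with lowest y (tie → lowest x): (-9, -7).
  2. Sort the remaining points by polar angle around p₀.
  3. Walk through sorted points, maintaining a stack; pop the top while the last three entries make a non-left turn (cross product ≤ 0).
  4. Final stack is the convex hull in CCW order: (-9, -7), (-4, -6), (0, -5), (9, 4), (-8, 9).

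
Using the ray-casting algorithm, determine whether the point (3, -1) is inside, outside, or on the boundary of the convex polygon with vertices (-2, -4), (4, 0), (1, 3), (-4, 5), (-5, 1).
The point (3, -1) lies strictly outside the polygon

Cast a horizontal ray to the right from the query point and count how many polygon edges it crosses (each edge strictly once or zero times, handled with the usual half-open convention). 
Parity of crossings → even ⇒ outside.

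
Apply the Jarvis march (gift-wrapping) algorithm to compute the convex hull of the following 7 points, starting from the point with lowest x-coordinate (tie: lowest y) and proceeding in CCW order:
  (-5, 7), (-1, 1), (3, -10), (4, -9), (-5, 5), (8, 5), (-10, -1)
Hull (CCW) = [(-10, -1), (3, -10), (4, -9), (8, 5), (-5, 7)]

Jarvis march: at each step, from the current hull vertex p, select the next vertex q as the point such that every other point lies strictly to the left of (or on) the directed line p → q. (Equivalently: for every other point r, the cross product (q − p) × (r − p) ≥ 0.)
Starting point (lowest x, tie lowest y): (-10, -1). Wrap until returning to start. Resulting hull: (-10, -1), (3, -10), (4, -9), (8, 5), (-5, 7).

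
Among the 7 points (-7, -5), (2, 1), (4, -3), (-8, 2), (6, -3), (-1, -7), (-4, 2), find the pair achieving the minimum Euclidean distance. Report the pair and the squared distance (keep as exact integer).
Pair = ((4, -3), (6, -3)); squared distance = 4

Compute all C(7, 2) = 21 pairwise squared distances (x_i − x_j)² + (y_i − y_j)². The minimum is 4, attained by the pair ((4, -3), (6, -3)).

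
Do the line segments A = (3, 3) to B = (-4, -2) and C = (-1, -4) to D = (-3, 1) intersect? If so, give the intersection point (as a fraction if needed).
Yes; intersection at (-103/45, -7/9) (t = 34/45 on AB, s = 29/45 on CD)

Parametrize AB as A + t(B − A) = (3 + -7 t, 3 + -5 t) and CD as C + s(D − C) = (-1 + -2 s, -4 + 5 s). Solve the linear system for (t, s). Determinant = 45 ≠ 0, so a unique intersection of the containing lines exists. Solution: t = 34/45, s = 29/45 — both in [0, 1], so the segments cross. Intersection point: (-103/45, -7/9).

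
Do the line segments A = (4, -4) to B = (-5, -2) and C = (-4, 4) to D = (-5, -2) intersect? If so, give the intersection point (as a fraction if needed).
Yes; intersection at (-5, -2) (t = 1 on AB, s = 1 on CD)

Parametrize AB as A + t(B − A) = (4 + -9 t, -4 + 2 t) and CD as C + s(D − C) = (-4 + -1 s, 4 + -6 s). Solve the linear system for (t, s). Determinant = -56 ≠ 0, so a unique intersection of the containing lines exists. Solution: t = 1, s = 1 — both in [0, 1], so the segments cross. Intersection point: (-5, -2).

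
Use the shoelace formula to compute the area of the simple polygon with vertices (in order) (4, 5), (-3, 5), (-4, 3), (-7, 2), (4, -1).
Area = 41

Shoelace formula: Area = (1/2) |Σ_i (x_i · y_{i+1} − x_{i+1} · y_i)| (indices mod n). Compute each cross term:
  (4)(5) − (-3)(5) = 35
  (-3)(3) − (-4)(5) = 11
  (-4)(2) − (-7)(3) = 13
  (-7)(-1) − (4)(2) = -1
  (4)(5) − (4)(-1) = 24
Sum = 82, so (signed) Area = 82/2 = 41, |Area| = 41.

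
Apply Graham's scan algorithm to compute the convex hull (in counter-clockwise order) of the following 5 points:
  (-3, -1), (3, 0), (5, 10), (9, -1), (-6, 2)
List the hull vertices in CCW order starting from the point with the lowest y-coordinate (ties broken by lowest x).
Hull (CCW) = [(-3, -1), (9, -1), (5, 10), (-6, 2)]

Graham scan procedure:
  1. Find the pivot p₀ = point with lowest y (tie → lowest x): (-3, -1).
  2. Sort the remaining points by polar angle around p₀.
  3. Walk through sorted points, maintaining a stack; pop the top while the last three entries make a non-left turn (cross product ≤ 0).
  4. Final stack is the convex hull in CCW order: (-3, -1), (9, -1), (5, 10), (-6, 2).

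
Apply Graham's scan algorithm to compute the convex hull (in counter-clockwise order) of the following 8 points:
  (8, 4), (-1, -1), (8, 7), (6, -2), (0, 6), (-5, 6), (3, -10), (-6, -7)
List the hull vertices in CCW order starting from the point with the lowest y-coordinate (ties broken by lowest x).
Hull (CCW) = [(3, -10), (6, -2), (8, 4), (8, 7), (-5, 6), (-6, -7)]

Graham scan procedure:
  1. Find the pivot p₀ = point with lowest y (tie → lowest x): (3, -10).
  2. Sort the remaining points by polar angle around p₀.
  3. Walk through sorted points, maintaining a stack; pop the top while the last three entries make a non-left turn (cross product ≤ 0).
  4. Final stack is the convex hull in CCW order: (3, -10), (6, -2), (8, 4), (8, 7), (-5, 6), (-6, -7).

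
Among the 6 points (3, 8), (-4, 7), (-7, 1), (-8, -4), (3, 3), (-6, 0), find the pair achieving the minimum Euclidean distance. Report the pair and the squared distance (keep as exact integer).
Pair = ((-7, 1), (-6, 0)); squared distance = 2

Compute all C(6, 2) = 15 pairwise squared distances (x_i − x_j)² + (y_i − y_j)². The minimum is 2, attained by the pair ((-7, 1), (-6, 0)).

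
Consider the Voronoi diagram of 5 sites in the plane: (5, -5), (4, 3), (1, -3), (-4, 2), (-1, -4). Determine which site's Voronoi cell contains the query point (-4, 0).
Nearest site = (-4, 2)

The Voronoi cell of site s contains exactly those query points closer to s than to any other site. Compute squared distances from q = (-4, 0) to each site:
  (-4 − -4)² + (2 − 0)² = 4
  (-1 − -4)² + (-4 − 0)² = 25
  (1 − -4)² + (-3 − 0)² = 34
  (4 − -4)² + (3 − 0)² = 73
  (5 − -4)² + (-5 − 0)² = 106
Minimum is attained by (-4, 2), so q lies in its Voronoi cell.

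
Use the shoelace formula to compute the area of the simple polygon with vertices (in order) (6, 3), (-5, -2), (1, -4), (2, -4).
Area = 59/2

Shoelace formula: Area = (1/2) |Σ_i (x_i · y_{i+1} − x_{i+1} · y_i)| (indices mod n). Compute each cross term:
  (6)(-2) − (-5)(3) = 3
  (-5)(-4) − (1)(-2) = 22
  (1)(-4) − (2)(-4) = 4
  (2)(3) − (6)(-4) = 30
Sum = 59, so (signed) Area = 59/2 = 59/2, |Area| = 59/2.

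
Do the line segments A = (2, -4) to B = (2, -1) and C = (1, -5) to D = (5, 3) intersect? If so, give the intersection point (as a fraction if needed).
Yes; intersection at (2, -3) (t = 1/3 on AB, s = 1/4 on CD)

Parametrize AB as A + t(B − A) = (2 + 0 t, -4 + 3 t) and CD as C + s(D − C) = (1 + 4 s, -5 + 8 s). Solve the linear system for (t, s). Determinant = 12 ≠ 0, so a unique intersection of the containing lines exists. Solution: t = 1/3, s = 1/4 — both in [0, 1], so the segments cross. Intersection point: (2, -3).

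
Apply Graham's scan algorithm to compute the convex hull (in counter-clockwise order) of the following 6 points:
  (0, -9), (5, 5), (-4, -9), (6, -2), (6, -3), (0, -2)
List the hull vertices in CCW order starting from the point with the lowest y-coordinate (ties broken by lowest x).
Hull (CCW) = [(-4, -9), (0, -9), (6, -3), (6, -2), (5, 5), (0, -2)]

Graham scan procedure:
  1. Find the pivot p₀ = point with lowest y (tie → lowest x): (-4, -9).
  2. Sort the remaining points by polar angle around p₀.
  3. Walk through sorted points, maintaining a stack; pop the top while the last three entries make a non-left turn (cross product ≤ 0).
  4. Final stack is the convex hull in CCW order: (-4, -9), (0, -9), (6, -3), (6, -2), (5, 5), (0, -2).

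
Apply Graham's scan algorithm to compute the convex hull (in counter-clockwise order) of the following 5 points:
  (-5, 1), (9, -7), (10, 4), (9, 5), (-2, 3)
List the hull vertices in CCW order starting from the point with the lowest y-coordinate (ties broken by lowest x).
Hull (CCW) = [(9, -7), (10, 4), (9, 5), (-2, 3), (-5, 1)]

Graham scan procedure:
  1. Find the pivot p₀ = point with lowest y (tie → lowest x): (9, -7).
  2. Sort the remaining points by polar angle around p₀.
  3. Walk through sorted points, maintaining a stack; pop the top while the last three entries make a non-left turn (cross product ≤ 0).
  4. Final stack is the convex hull in CCW order: (9, -7), (10, 4), (9, 5), (-2, 3), (-5, 1).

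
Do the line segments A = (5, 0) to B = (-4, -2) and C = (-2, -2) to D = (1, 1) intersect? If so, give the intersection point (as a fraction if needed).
Yes; intersection at (-10/7, -10/7) (t = 5/7 on AB, s = 4/21 on CD)

Parametrize AB as A + t(B − A) = (5 + -9 t, 0 + -2 t) and CD as C + s(D − C) = (-2 + 3 s, -2 + 3 s). Solve the linear system for (t, s). Determinant = 21 ≠ 0, so a unique intersection of the containing lines exists. Solution: t = 5/7, s = 4/21 — both in [0, 1], so the segments cross. Intersection point: (-10/7, -10/7).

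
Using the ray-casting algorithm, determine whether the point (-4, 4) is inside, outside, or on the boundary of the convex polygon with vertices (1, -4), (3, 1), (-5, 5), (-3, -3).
The point (-4, 4) lies strictly inside the polygon

Cast a horizontal ray to the right from the query point and count how many polygon edges it crosses (each edge strictly once or zero times, handled with the usual half-open convention). 
Parity of crossings → odd ⇒ inside.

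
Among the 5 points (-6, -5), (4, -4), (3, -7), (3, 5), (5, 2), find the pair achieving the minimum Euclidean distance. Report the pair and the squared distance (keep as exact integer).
Pair = ((4, -4), (3, -7)); squared distance = 10

Compute all C(5, 2) = 10 pairwise squared distances (x_i − x_j)² + (y_i − y_j)². The minimum is 10, attained by the pair ((4, -4), (3, -7)).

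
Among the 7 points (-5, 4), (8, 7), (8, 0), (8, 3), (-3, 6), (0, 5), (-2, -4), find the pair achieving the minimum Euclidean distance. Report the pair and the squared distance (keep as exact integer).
Pair = ((-5, 4), (-3, 6)); squared distance = 8

Compute all C(7, 2) = 21 pairwise squared distances (x_i − x_j)² + (y_i − y_j)². The minimum is 8, attained by the pair ((-5, 4), (-3, 6)).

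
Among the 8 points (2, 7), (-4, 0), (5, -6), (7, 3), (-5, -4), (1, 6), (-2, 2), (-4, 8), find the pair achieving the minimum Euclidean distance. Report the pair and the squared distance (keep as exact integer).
Pair = ((2, 7), (1, 6)); squared distance = 2

Compute all C(8, 2) = 28 pairwise squared distances (x_i − x_j)² + (y_i − y_j)². The minimum is 2, attained by the pair ((2, 7), (1, 6)).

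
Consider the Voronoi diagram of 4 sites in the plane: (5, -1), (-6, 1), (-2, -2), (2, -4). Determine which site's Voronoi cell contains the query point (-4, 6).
Nearest site = (-6, 1)

The Voronoi cell of site s contains exactly those query points closer to s than to any other site. Compute squared distances from q = (-4, 6) to each site:
  (-6 − -4)² + (1 − 6)² = 29
  (-2 − -4)² + (-2 − 6)² = 68
  (5 − -4)² + (-1 − 6)² = 130
  (2 − -4)² + (-4 − 6)² = 136
Minimum is attained by (-6, 1), so q lies in its Voronoi cell.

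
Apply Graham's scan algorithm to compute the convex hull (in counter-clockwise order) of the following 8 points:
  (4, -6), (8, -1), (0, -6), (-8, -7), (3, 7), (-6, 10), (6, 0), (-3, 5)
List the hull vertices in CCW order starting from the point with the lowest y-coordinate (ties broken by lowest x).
Hull (CCW) = [(-8, -7), (4, -6), (8, -1), (3, 7), (-6, 10)]

Graham scan procedure:
  1. Find the pivot p₀ = point with lowest y (tie → lowest x): (-8, -7).
  2. Sort the remaining points by polar angle around p₀.
  3. Walk through sorted points, maintaining a stack; pop the top while the last three entries make a non-left turn (cross product ≤ 0).
  4. Final stack is the convex hull in CCW order: (-8, -7), (4, -6), (8, -1), (3, 7), (-6, 10).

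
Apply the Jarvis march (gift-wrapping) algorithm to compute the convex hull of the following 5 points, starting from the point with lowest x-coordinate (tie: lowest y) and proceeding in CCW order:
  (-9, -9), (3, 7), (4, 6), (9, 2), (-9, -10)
Hull (CCW) = [(-9, -10), (9, 2), (3, 7), (-9, -9)]

Jarvis march: at each step, from the current hull vertex p, select the next vertex q as the point such that every other point lies strictly to the left of (or on) the directed line p → q. (Equivalently: for every other point r, the cross product (q − p) × (r − p) ≥ 0.)
Starting point (lowest x, tie lowest y): (-9, -10). Wrap until returning to start. Resulting hull: (-9, -10), (9, 2), (3, 7), (-9, -9).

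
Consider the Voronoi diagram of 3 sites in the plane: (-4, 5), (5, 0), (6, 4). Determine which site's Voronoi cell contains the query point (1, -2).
Nearest site = (5, 0)

The Voronoi cell of site s contains exactly those query points closer to s than to any other site. Compute squared distances from q = (1, -2) to each site:
  (5 − 1)² + (0 − -2)² = 20
  (6 − 1)² + (4 − -2)² = 61
  (-4 − 1)² + (5 − -2)² = 74
Minimum is attained by (5, 0), so q lies in its Voronoi cell.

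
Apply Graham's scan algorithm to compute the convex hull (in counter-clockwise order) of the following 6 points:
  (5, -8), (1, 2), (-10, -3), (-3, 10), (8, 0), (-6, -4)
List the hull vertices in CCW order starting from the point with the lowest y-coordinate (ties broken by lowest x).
Hull (CCW) = [(5, -8), (8, 0), (-3, 10), (-10, -3)]

Graham scan procedure:
  1. Find the pivot p₀ = point with lowest y (tie → lowest x): (5, -8).
  2. Sort the remaining points by polar angle around p₀.
  3. Walk through sorted points, maintaining a stack; pop the top while the last three entries make a non-left turn (cross product ≤ 0).
  4. Final stack is the convex hull in CCW order: (5, -8), (8, 0), (-3, 10), (-10, -3).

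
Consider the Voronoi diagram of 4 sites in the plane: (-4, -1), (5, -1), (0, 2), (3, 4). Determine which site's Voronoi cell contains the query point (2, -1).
Nearest site = (5, -1)

The Voronoi cell of site s contains exactly those query points closer to s than to any other site. Compute squared distances from q = (2, -1) to each site:
  (5 − 2)² + (-1 − -1)² = 9
  (0 − 2)² + (2 − -1)² = 13
  (3 − 2)² + (4 − -1)² = 26
  (-4 − 2)² + (-1 − -1)² = 36
Minimum is attained by (5, -1), so q lies in its Voronoi cell.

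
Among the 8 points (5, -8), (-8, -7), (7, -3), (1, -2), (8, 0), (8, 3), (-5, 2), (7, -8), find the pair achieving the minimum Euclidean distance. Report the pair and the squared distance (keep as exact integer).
Pair = ((5, -8), (7, -8)); squared distance = 4

Compute all C(8, 2) = 28 pairwise squared distances (x_i − x_j)² + (y_i − y_j)². The minimum is 4, attained by the pair ((5, -8), (7, -8)).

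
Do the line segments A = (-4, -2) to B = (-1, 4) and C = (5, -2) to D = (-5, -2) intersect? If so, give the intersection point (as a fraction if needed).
Yes; intersection at (-4, -2) (t = 0 on AB, s = 9/10 on CD)

Parametrize AB as A + t(B − A) = (-4 + 3 t, -2 + 6 t) and CD as C + s(D − C) = (5 + -10 s, -2 + 0 s). Solve the linear system for (t, s). Determinant = -60 ≠ 0, so a unique intersection of the containing lines exists. Solution: t = 0, s = 9/10 — both in [0, 1], so the segments cross. Intersection point: (-4, -2).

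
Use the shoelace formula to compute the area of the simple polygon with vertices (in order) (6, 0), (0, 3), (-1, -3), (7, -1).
Area = 49/2

Shoelace formula: Area = (1/2) |Σ_i (x_i · y_{i+1} − x_{i+1} · y_i)| (indices mod n). Compute each cross term:
  (6)(3) − (0)(0) = 18
  (0)(-3) − (-1)(3) = 3
  (-1)(-1) − (7)(-3) = 22
  (7)(0) − (6)(-1) = 6
Sum = 49, so (signed) Area = 49/2 = 49/2, |Area| = 49/2.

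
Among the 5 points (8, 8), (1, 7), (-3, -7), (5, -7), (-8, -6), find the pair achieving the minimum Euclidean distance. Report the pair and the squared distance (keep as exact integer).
Pair = ((-3, -7), (-8, -6)); squared distance = 26

Compute all C(5, 2) = 10 pairwise squared distances (x_i − x_j)² + (y_i − y_j)². The minimum is 26, attained by the pair ((-3, -7), (-8, -6)).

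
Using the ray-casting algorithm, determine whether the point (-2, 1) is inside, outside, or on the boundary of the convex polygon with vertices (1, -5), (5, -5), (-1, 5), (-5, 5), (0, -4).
The point (-2, 1) lies strictly inside the polygon

Cast a horizontal ray to the right from the query point and count how many polygon edges it crosses (each edge strictly once or zero times, handled with the usual half-open convention). 
Parity of crossings → odd ⇒ inside.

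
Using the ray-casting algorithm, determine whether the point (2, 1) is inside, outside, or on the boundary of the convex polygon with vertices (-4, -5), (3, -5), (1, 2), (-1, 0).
The point (2, 1) lies strictly outside the polygon

Cast a horizontal ray to the right from the query point and count how many polygon edges it crosses (each edge strictly once or zero times, handled with the usual half-open convention). 
Parity of crossings → even ⇒ outside.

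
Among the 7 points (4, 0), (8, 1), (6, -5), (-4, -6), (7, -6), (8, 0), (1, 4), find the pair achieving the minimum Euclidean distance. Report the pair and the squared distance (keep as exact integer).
Pair = ((8, 1), (8, 0)); squared distance = 1

Compute all C(7, 2) = 21 pairwise squared distances (x_i − x_j)² + (y_i − y_j)². The minimum is 1, attained by the pair ((8, 1), (8, 0)).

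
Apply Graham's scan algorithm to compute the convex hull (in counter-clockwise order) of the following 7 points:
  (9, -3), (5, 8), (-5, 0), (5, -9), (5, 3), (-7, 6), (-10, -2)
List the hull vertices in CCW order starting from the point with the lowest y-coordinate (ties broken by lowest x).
Hull (CCW) = [(5, -9), (9, -3), (5, 8), (-7, 6), (-10, -2)]

Graham scan procedure:
  1. Find the pivot p₀ = point with lowest y (tie → lowest x): (5, -9).
  2. Sort the remaining points by polar angle around p₀.
  3. Walk through sorted points, maintaining a stack; pop the top while the last three entries make a non-left turn (cross product ≤ 0).
  4. Final stack is the convex hull in CCW order: (5, -9), (9, -3), (5, 8), (-7, 6), (-10, -2).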